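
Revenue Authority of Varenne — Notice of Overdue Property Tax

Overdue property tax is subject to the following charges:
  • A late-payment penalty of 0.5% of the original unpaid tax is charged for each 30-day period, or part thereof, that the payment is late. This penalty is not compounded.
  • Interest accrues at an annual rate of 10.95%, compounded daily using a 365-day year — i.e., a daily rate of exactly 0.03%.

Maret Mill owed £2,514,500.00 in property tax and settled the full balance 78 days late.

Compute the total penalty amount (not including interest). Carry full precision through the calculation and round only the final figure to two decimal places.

Penalty periods: ⌈78/30⌉ = 3; penalty = 3 × 0.5% × £2,514,500.00 = £37,717.50

£37,717.50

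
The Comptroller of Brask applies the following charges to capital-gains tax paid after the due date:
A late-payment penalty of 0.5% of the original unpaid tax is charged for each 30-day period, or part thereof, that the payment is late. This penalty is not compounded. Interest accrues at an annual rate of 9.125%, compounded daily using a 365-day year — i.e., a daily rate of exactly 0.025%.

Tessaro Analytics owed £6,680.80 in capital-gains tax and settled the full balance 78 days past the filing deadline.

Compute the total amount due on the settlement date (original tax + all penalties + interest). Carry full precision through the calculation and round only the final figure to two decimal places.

Penalty periods: ⌈78/30⌉ = 3; penalty = 3 × 0.5% × £6,680.80 = £100.21…
Interest: £6,680.80 × ((1 + 0.00025)^78 − 1) = £6,680.80 × 0.01968888… = £131.5375…
Total = £6,680.80 + £100.2120 + £131.5375… = £6,912.55

£6,912.55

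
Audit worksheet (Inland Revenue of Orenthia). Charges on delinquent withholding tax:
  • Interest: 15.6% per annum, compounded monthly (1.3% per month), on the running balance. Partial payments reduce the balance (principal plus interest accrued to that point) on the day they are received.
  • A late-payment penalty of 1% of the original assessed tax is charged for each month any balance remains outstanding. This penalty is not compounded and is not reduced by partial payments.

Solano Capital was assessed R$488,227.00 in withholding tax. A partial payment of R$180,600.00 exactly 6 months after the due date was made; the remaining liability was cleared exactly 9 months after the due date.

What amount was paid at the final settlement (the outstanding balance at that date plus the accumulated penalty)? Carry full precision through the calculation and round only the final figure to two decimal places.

R$404,616.88

Balance at month 6: R$488,227.0000 × (1 + 0.013)^6 = R$527,568.0244…
After R$180,600.00 payment: R$527,568.0244… − R$180,600.00 = R$346,968.0244…
Balance at month 9: R$346,968.0244… × (1 + 0.013)^3 = R$360,676.4524…
Penalty: 9 × 1% × R$488,227.00 = R$43,940.43
Final settlement = outstanding balance + penalty = R$360,676.4524… + R$43,940.43 = R$404,616.88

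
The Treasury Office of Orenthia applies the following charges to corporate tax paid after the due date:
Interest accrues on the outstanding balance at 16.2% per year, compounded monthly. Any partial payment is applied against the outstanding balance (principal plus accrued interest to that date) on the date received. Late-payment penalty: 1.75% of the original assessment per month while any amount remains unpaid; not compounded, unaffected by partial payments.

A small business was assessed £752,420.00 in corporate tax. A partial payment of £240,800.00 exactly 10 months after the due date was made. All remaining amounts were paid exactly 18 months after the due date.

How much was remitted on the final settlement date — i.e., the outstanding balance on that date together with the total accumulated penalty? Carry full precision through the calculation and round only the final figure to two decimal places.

Monthly rate = 16.2% ÷ 12 = 1.35%
Balance at month 10: £752,420.0000 × (1 + 0.0135)^10 = £860,394.9670…
After £240,800.00 payment: £860,394.9670… − £240,800.00 = £619,594.9670…
Balance at month 18: £619,594.9670… × (1 + 0.0135)^8 = £689,759.8412…
Penalty: 18 × 1.75% × £752,420.00 = £237,012.30
Final settlement = outstanding balance + penalty = £689,759.8412… + £237,012.30 = £926,772.14

£926,772.14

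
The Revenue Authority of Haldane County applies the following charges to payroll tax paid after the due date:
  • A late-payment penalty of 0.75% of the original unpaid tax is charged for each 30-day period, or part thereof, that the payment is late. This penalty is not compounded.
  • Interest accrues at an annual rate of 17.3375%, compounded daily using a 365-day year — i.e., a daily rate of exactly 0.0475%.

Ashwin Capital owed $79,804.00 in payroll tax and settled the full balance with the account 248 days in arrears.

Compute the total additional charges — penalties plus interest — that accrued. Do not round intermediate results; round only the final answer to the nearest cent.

$15,361.28

Penalty periods: ⌈248/30⌉ = 9; penalty = 9 × 0.75% × $79,804.00 = $5,386.77
Interest: $79,804.00 × ((1 + 0.000475)^248 − 1) = $79,804.00 × 0.12498762… = $9,974.5120…
Penalties + interest = $5,386.7700 + $9,974.5120… = $15,361.28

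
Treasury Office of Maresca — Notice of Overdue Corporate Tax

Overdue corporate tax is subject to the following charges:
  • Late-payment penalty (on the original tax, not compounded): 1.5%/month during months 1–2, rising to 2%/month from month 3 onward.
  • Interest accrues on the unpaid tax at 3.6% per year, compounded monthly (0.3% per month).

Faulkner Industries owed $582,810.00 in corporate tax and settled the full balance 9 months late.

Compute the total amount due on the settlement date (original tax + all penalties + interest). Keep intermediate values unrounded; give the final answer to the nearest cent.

Penalty, months 1–2: 2 × 1.5% × $582,810.00 = $17,484.30
Penalty, months 3–9: 7 × 2% × $582,810.00 = $81,593.40
Interest: $582,810.00 × ((1 + 0.003)^9 − 1) = $582,810.00 × 0.0273263… = $15,926.0282…
Total = $582,810.00 + $99,077.7000 + $15,926.0282… = $697,813.73

$697,813.73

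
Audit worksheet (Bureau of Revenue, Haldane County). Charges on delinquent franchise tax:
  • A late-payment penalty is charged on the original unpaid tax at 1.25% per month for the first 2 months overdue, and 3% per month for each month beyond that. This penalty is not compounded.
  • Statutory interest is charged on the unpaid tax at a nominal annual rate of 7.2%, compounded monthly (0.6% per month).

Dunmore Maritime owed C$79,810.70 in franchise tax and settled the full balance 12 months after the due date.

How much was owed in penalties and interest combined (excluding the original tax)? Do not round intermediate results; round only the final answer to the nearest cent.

C$31,878.32

Penalty, months 1–2: 2 × 1.25% × C$79,810.70 = C$1,995.27…
Penalty, months 3–12: 10 × 3% × C$79,810.70 = C$23,943.21
Interest: C$79,810.70 × ((1 + 0.006)^12 − 1) = C$79,810.70 × 0.0744242… = C$5,939.8449…
Penalties + interest = C$25,938.4775 + C$5,939.8449… = C$31,878.32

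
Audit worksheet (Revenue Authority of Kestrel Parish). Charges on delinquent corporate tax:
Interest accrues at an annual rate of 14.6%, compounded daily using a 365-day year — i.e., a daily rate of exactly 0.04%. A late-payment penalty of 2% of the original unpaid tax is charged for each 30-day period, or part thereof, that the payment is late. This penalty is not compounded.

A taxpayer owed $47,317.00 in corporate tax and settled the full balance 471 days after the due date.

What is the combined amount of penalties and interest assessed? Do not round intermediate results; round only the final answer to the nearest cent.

Penalty periods: ⌈471/30⌉ = 16; penalty = 16 × 2% × $47,317.00 = $15,141.44
Interest: $47,317.00 × ((1 + 0.0004)^471 − 1) = $47,317.00 × 0.20727087… = $9,807.4356…
Penalties + interest = $15,141.4400 + $9,807.4356… = $24,948.88

$24,948.88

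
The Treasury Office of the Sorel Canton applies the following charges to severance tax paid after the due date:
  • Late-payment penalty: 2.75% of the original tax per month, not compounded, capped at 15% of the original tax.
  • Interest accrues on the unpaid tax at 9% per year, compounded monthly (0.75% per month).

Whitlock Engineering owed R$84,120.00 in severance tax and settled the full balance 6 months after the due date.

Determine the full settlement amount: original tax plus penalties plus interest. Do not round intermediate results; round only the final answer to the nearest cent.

Penalty (uncapped): 6 × 2.75% × R$84,120.00 = R$13,879.80; cap = 15% × R$84,120.00 = R$12,618.00 → penalty = R$12,618.00
Interest: R$84,120.00 × ((1 + 0.0075)^6 − 1) = R$84,120.00 × 0.0458522… = R$3,857.0900…
Total = R$84,120.00 + R$12,618.0000 + R$3,857.0900… = R$100,595.09

R$100,595.09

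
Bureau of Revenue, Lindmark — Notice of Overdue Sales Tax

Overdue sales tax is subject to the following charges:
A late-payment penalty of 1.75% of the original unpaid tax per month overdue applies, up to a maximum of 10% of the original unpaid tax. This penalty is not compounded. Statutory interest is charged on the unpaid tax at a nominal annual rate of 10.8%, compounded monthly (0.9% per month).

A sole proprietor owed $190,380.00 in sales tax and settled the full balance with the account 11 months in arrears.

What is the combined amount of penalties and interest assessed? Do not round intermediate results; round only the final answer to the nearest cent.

Penalty (uncapped): 11 × 1.75% × $190,380.00 = $36,648.15; cap = 10% × $190,380.00 = $19,038.00 → penalty = $19,038.00
Interest: $190,380.00 × ((1 + 0.009)^11 − 1) = $190,380.00 × 0.1035775… = $19,719.0802…
Penalties + interest = $19,038.0000 + $19,719.0802… = $38,757.08

$38,757.08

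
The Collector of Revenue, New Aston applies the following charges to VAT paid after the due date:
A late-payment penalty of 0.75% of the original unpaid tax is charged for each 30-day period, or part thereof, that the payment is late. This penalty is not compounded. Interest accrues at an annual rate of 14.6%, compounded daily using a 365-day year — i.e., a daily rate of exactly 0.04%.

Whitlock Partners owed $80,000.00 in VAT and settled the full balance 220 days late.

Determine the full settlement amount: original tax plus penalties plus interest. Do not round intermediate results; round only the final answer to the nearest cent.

Penalty periods: ⌈220/30⌉ = 8; penalty = 8 × 0.75% × $80,000.00 = $4,800.00
Interest: $80,000.00 × ((1 + 0.0004)^220 − 1) = $80,000.00 × 0.09196891… = $7,357.5127…
Total = $80,000.00 + $4,800.0000 + $7,357.5127… = $92,157.51

$92,157.51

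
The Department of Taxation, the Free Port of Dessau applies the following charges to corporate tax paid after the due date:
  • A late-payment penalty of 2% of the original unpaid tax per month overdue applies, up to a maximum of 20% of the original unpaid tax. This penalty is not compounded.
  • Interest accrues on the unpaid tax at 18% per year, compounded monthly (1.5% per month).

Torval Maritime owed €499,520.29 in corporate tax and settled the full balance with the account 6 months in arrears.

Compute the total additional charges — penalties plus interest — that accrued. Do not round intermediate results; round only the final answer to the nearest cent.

Penalty: 6 × 2% × €499,520.29 = €59,942.43… (below the 20% cap of €99,904.06…)
Interest: €499,520.29 × ((1 + 0.015)^6 − 1) = €499,520.29 × 0.0934433… = €46,676.8063…
Penalties + interest = €59,942.4348 + €46,676.8063… = €106,619.24

€106,619.24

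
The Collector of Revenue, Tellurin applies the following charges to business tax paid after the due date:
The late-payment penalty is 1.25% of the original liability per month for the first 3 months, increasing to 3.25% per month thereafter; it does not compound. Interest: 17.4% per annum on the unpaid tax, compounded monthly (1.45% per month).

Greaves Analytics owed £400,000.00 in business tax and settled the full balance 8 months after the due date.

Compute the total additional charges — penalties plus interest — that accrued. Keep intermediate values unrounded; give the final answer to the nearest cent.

£128,824.34

Penalty, months 1–3: 3 × 1.25% × £400,000.00 = £15,000.00
Penalty, months 4–8: 5 × 3.25% × £400,000.00 = £65,000.00
Interest: £400,000.00 × ((1 + 0.0145)^8 − 1) = £400,000.00 × 0.1220609… = £48,824.3414…
Penalties + interest = £80,000.0000 + £48,824.3414… = £128,824.34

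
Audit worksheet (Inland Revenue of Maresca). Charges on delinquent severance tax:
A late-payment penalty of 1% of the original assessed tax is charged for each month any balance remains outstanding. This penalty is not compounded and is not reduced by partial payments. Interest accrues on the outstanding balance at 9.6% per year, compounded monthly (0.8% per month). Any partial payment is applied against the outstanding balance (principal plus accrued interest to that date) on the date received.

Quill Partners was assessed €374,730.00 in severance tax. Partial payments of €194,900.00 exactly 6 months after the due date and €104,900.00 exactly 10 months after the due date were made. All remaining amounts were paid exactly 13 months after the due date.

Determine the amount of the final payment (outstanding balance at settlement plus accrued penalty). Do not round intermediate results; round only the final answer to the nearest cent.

€150,825.80

Balance at month 6: €374,730.0000 × (1 + 0.008)^6 = €393,080.6411…
After €194,900.00 payment: €393,080.6411… − €194,900.00 = €198,180.6411…
Balance at month 10: €198,180.6411… × (1 + 0.008)^4 = €204,598.9297…
After €104,900.00 payment: €204,598.9297… − €104,900.00 = €99,698.9297…
Balance at month 13: €99,698.9297… × (1 + 0.008)^3 = €102,110.8973…
Penalty: 13 × 1% × €374,730.00 = €48,714.90
Final settlement = outstanding balance + penalty = €102,110.8973… + €48,714.90 = €150,825.80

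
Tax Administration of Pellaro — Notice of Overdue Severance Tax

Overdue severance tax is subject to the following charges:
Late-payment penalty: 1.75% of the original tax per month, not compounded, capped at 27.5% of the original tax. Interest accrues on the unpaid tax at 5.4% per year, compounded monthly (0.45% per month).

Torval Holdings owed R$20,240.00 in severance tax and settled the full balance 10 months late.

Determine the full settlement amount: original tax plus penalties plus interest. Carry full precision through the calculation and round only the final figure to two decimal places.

R$24,711.47

Penalty: 10 × 1.75% × R$20,240.00 = R$3,542.00 (below the 27.5% cap of R$5,566.00)
Interest: R$20,240.00 × ((1 + 0.0045)^10 − 1) = R$20,240.00 × 0.0459223… = R$929.4668…
Total = R$20,240.00 + R$3,542.0000 + R$929.4668… = R$24,711.47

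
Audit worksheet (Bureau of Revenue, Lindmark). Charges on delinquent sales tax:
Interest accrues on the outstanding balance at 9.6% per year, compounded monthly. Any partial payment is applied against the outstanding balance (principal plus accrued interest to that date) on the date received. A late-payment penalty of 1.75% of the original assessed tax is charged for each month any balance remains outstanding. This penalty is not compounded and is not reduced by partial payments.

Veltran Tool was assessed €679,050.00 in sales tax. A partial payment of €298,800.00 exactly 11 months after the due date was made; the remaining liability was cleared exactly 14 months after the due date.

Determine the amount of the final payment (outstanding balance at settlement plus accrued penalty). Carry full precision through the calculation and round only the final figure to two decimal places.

€619,526.30

Monthly rate = 9.6% ÷ 12 = 0.8%
Balance at month 11: €679,050.0000 × (1 + 0.008)^11 = €741,254.9504…
After €298,800.00 payment: €741,254.9504… − €298,800.00 = €442,454.9504…
Balance at month 14: €442,454.9504… × (1 + 0.008)^3 = €453,159.0471…
Penalty: 14 × 1.75% × €679,050.00 = €166,367.25
Final settlement = outstanding balance + penalty = €453,159.0471… + €166,367.25 = €619,526.30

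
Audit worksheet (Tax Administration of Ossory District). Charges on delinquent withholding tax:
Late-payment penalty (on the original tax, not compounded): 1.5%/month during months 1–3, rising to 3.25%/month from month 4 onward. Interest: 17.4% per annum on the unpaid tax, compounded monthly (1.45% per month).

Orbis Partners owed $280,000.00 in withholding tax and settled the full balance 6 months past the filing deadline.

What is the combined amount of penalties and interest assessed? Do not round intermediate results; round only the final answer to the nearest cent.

Penalty, months 1–3: 3 × 1.5% × $280,000.00 = $12,600.00
Penalty, months 4–6: 3 × 3.25% × $280,000.00 = $27,300.00
Interest: $280,000.00 × ((1 + 0.0145)^6 − 1) = $280,000.00 × 0.0902154… = $25,260.3090…
Penalties + interest = $39,900.0000 + $25,260.3090… = $65,160.31

$65,160.31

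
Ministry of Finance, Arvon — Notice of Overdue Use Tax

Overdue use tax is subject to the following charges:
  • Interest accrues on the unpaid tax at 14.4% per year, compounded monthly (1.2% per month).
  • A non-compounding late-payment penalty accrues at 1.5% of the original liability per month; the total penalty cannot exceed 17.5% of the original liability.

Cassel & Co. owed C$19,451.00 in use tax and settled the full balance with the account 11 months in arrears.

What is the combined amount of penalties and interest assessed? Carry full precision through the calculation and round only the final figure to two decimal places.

Penalty: 11 × 1.5% × C$19,451.00 = C$3,209.42… (below the 17.5% cap of C$3,403.93…)
Interest: C$19,451.00 × ((1 + 0.012)^11 − 1) = C$19,451.00 × 0.1402121… = C$2,727.2652…
Penalties + interest = C$3,209.4150 + C$2,727.2652… = C$5,936.68

C$5,936.68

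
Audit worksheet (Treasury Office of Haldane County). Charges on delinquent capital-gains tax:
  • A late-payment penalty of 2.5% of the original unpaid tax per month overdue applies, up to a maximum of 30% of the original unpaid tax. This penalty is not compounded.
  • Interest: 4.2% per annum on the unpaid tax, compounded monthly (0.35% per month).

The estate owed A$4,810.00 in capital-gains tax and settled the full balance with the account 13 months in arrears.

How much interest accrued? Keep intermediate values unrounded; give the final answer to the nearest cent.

Interest: A$4,810.00 × ((1 + 0.0035)^13 − 1) = A$4,810.00 × 0.0464679… = A$223.5105…

A$223.51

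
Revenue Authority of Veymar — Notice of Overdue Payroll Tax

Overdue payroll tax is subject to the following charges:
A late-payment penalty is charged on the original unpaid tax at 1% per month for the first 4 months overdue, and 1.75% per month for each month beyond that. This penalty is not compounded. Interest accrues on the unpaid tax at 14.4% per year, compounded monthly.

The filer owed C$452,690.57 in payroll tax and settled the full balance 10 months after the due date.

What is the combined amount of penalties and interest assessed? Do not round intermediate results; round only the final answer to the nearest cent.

C$122,992.31

Penalty, months 1–4: 4 × 1% × C$452,690.57 = C$18,107.62…
Penalty, months 5–10: 6 × 1.75% × C$452,690.57 = C$47,532.51…
Interest (14.4%/yr ÷ 12 = 1.2%/month): C$452,690.57 × ((1 + 0.012)^10 − 1) = C$57,352.1732…
Penalties + interest = C$65,640.1327… + C$57,352.1732… = C$122,992.31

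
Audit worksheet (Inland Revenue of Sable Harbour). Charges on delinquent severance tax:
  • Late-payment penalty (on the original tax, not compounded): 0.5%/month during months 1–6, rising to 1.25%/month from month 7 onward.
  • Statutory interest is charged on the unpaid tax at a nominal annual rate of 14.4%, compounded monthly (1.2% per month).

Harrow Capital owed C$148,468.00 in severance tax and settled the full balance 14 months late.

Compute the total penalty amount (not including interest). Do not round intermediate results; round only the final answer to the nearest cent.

C$19,300.84

Penalty, months 1–6: 6 × 0.5% × C$148,468.00 = C$4,454.04
Penalty, months 7–14: 8 × 1.25% × C$148,468.00 = C$14,846.80
Total penalty = C$4,454.04 + C$14,846.80 = C$19,300.84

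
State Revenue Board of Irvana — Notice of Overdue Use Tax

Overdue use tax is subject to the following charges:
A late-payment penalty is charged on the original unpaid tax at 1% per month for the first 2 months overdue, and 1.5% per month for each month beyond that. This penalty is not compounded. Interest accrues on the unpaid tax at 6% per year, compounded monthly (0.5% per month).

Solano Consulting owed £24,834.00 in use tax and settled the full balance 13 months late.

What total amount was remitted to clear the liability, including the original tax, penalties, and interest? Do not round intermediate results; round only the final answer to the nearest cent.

£31,091.83

Penalty, months 1–2: 2 × 1% × £24,834.00 = £496.68
Penalty, months 3–13: 11 × 1.5% × £24,834.00 = £4,097.61
Interest: £24,834.00 × ((1 + 0.005)^13 − 1) = £24,834.00 × 0.0669862… = £1,663.5353…
Total = £24,834.00 + £4,594.2900 + £1,663.5353… = £31,091.83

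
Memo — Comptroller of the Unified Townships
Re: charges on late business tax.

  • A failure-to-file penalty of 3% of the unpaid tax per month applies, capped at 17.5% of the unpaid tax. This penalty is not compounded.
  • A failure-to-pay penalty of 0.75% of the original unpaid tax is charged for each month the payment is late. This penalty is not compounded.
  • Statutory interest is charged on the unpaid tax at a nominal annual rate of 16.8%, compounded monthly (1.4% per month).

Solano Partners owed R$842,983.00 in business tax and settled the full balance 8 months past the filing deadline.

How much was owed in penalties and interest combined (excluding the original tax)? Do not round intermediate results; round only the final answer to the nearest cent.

Failure-to-file: 8 × 3% × R$842,983.00 = R$202,315.92, capped at 17.5% × R$842,983.00 = R$147,522.03…
Failure-to-pay penalty = 0.75% × R$842,983.00 × 8 mo = R$50,578.98
Interest: R$842,983.00 × ((1 + 0.014)^8 − 1) = R$842,983.00 × 0.1176444… = R$99,172.2153…
Penalties + interest = R$198,101.0050 + R$99,172.2153… = R$297,273.22

R$297,273.22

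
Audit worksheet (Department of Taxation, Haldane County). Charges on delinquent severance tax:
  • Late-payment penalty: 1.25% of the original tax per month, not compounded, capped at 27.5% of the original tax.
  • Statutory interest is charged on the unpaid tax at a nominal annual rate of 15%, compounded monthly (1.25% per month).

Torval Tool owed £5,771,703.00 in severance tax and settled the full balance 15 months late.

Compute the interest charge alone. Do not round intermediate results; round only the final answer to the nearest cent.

£1,182,213.21

Interest: £5,771,703.00 × ((1 + 0.0125)^15 − 1) = £5,771,703.00 × 0.2048292… = £1,182,213.2095…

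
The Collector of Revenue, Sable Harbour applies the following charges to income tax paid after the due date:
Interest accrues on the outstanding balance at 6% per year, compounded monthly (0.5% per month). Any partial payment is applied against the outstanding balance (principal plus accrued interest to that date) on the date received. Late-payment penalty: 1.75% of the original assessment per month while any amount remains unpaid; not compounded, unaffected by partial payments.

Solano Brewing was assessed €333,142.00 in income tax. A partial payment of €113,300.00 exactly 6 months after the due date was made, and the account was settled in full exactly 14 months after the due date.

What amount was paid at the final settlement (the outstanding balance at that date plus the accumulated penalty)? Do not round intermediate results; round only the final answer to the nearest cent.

Balance at month 6: €333,142.0000 × (1 + 0.005)^6 = €343,262.0242…
After €113,300.00 payment: €343,262.0242… − €113,300.00 = €229,962.0242…
Balance at month 14: €229,962.0242… × (1 + 0.005)^8 = €239,323.0985…
Penalty: 14 × 1.75% × €333,142.00 = €81,619.79
Final settlement = outstanding balance + penalty = €239,323.0985… + €81,619.79 = €320,942.89

€320,942.89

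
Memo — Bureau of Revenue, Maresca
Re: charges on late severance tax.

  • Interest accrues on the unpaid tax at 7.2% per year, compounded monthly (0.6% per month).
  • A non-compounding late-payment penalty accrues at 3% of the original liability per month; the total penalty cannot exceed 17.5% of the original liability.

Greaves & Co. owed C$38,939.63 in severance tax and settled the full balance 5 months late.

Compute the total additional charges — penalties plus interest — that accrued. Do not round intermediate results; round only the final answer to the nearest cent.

Penalty: 5 × 3% × C$38,939.63 = C$5,840.94… (below the 17.5% cap of C$6,814.44…)
Interest: C$38,939.63 × ((1 + 0.006)^5 − 1) = C$38,939.63 × 0.0303622… = C$1,182.2915…
Penalties + interest = C$5,840.9445 + C$1,182.2915… = C$7,023.24

C$7,023.24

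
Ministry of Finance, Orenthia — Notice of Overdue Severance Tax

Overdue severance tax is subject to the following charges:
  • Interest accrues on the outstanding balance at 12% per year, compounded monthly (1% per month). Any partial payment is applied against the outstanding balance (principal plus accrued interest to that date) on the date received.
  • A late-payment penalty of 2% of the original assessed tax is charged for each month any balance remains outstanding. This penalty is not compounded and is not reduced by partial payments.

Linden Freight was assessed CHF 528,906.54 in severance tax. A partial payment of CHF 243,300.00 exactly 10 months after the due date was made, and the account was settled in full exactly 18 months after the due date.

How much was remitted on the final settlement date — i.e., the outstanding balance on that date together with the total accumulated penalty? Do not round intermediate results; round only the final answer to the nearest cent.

Balance at month 10: CHF 528,906.5400 × (1 + 0.01)^10 = CHF 584,241.8664…
After CHF 243,300.00 payment: CHF 584,241.8664… − CHF 243,300.00 = CHF 340,941.8664…
Balance at month 18: CHF 340,941.8664… × (1 + 0.01)^8 = CHF 369,191.1862…
Penalty: 18 × 2% × CHF 528,906.54 = CHF 190,406.35…
Final settlement = outstanding balance + penalty = CHF 369,191.1862… + CHF 190,406.35… = CHF 559,597.54

CHF 559,597.54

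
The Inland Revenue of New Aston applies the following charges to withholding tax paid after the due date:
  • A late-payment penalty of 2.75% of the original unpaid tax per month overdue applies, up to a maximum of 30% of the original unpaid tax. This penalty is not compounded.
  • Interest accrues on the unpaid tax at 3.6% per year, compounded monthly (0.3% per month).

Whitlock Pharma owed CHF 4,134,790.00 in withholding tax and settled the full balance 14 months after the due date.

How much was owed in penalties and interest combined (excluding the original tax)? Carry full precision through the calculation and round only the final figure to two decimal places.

CHF 1,417,525.55

Penalty (uncapped): 14 × 2.75% × CHF 4,134,790.00 = CHF 1,591,894.15; cap = 30% × CHF 4,134,790.00 = CHF 1,240,437.00 → penalty = CHF 1,240,437.00
Interest: CHF 4,134,790.00 × ((1 + 0.003)^14 − 1) = CHF 4,134,790.00 × 0.0428289… = CHF 177,088.5470…
Penalties + interest = CHF 1,240,437.0000 + CHF 177,088.5470… = CHF 1,417,525.55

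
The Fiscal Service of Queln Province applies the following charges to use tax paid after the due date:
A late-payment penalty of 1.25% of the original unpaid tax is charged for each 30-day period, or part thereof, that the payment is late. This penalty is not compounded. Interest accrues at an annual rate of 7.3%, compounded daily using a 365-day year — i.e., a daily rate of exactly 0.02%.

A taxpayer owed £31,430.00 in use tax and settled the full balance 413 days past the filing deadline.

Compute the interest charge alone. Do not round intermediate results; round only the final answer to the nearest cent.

Interest: £31,430.00 × ((1 + 0.0002)^413 − 1) = £31,430.00 × 0.08609831… = £2,706.0698…

£2,706.07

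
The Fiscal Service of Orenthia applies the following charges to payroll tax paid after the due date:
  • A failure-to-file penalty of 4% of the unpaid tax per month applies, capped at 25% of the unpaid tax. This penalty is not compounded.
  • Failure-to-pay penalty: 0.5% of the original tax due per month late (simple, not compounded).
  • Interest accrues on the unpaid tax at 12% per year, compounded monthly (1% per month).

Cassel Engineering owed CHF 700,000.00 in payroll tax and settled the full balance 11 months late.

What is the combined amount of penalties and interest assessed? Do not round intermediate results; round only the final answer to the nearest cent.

CHF 294,467.84

Failure-to-file: 11 × 4% × CHF 700,000.00 = CHF 308,000.00, capped at 25% × CHF 700,000.00 = CHF 175,000.00
Failure-to-pay penalty: 11 × 0.5% × CHF 700,000.00 = CHF 38,500.00
Interest: CHF 700,000.00 × ((1 + 0.01)^11 − 1) = CHF 700,000.00 × 0.1156683… = CHF 80,967.8427…
Penalties + interest = CHF 213,500.0000 + CHF 80,967.8427… = CHF 294,467.84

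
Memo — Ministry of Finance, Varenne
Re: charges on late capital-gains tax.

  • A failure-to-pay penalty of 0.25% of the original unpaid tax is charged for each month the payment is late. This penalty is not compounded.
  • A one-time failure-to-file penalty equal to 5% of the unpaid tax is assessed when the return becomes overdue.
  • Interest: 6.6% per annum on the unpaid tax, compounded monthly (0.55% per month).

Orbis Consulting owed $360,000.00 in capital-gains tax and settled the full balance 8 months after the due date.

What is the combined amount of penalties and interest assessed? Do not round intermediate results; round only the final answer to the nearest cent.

Failure-to-file penalty: 5% × $360,000.00 = $18,000.00
Failure-to-pay penalty: 8 × 0.25% × $360,000.00 = $7,200.00
Interest: $360,000.00 × ((1 + 0.0055)^8 − 1) = $360,000.00 × 0.0448564… = $16,148.2973…
Penalties + interest = $25,200.0000 + $16,148.2973… = $41,348.30

$41,348.30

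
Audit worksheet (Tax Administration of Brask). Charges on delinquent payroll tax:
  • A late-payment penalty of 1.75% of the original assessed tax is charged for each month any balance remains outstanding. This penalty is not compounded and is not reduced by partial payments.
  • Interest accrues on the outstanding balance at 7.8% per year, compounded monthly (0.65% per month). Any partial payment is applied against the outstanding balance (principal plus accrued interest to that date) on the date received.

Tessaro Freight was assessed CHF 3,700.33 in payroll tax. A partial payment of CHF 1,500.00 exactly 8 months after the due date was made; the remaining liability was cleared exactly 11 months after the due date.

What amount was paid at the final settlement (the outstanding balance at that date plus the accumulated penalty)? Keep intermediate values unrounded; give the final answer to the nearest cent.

CHF 3,156.55

Balance at month 8: CHF 3,700.3300 × (1 + 0.0065)^8 = CHF 3,897.1820…
After CHF 1,500.00 payment: CHF 3,897.1820… − CHF 1,500.00 = CHF 2,397.1820…
Balance at month 11: CHF 2,397.1820… × (1 + 0.0065)^3 = CHF 2,444.2316…
Penalty: 11 × 1.75% × CHF 3,700.33 = CHF 712.31…
Final settlement = outstanding balance + penalty = CHF 2,444.2316… + CHF 712.31… = CHF 3,156.55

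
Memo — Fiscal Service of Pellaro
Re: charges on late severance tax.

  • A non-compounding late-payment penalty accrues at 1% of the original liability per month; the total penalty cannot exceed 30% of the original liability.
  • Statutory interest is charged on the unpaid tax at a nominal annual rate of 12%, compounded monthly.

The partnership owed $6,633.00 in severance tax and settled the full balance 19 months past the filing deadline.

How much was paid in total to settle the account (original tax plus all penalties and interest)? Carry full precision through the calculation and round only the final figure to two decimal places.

$9,273.66

Penalty: 19 × 1% × $6,633.00 = $1,260.27 (below the 30% cap of $1,989.90)
Interest (12%/yr ÷ 12 = 1%/month): $6,633.00 × ((1 + 0.01)^19 − 1) = $1,380.3867…
Total = $6,633.00 + $1,260.2700 + $1,380.3867… = $9,273.66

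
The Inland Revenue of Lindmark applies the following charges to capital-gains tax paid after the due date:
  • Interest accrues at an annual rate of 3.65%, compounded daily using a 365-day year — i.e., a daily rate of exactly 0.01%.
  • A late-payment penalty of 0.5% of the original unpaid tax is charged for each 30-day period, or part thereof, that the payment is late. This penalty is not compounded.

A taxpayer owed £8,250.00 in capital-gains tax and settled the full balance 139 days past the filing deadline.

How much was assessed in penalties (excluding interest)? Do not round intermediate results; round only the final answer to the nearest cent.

Penalty periods: ⌈139/30⌉ = 5; penalty = 5 × 0.5% × £8,250.00 = £206.25

£206.25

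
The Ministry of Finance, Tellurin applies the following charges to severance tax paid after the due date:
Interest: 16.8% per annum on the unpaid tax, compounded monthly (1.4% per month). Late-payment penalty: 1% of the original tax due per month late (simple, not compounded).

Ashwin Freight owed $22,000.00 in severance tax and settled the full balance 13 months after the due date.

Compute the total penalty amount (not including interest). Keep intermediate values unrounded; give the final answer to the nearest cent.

$2,860.00

Late-payment penalty: 13 × 1% × $22,000.00 = $2,860.00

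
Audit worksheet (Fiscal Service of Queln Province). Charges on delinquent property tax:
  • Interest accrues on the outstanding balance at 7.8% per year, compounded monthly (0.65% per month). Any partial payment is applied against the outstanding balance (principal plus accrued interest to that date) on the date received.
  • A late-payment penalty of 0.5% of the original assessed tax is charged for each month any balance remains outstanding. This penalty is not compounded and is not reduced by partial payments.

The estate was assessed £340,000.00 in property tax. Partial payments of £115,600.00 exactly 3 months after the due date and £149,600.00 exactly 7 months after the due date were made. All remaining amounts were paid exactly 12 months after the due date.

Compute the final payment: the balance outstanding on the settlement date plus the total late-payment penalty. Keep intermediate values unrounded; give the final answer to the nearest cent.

£110,822.20

Balance at month 3: £340,000.0000 × (1 + 0.0065)^3 = £346,673.1884…
After £115,600.00 payment: £346,673.1884… − £115,600.00 = £231,073.1884…
Balance at month 7: £231,073.1884… × (1 + 0.0065)^4 = £237,139.9226…
After £149,600.00 payment: £237,139.9226… − £149,600.00 = £87,539.9226…
Balance at month 12: £87,539.9226… × (1 + 0.0065)^5 = £90,422.1969…
Penalty: 12 × 0.5% × £340,000.00 = £20,400.00
Final settlement = outstanding balance + penalty = £90,422.1969… + £20,400.00 = £110,822.20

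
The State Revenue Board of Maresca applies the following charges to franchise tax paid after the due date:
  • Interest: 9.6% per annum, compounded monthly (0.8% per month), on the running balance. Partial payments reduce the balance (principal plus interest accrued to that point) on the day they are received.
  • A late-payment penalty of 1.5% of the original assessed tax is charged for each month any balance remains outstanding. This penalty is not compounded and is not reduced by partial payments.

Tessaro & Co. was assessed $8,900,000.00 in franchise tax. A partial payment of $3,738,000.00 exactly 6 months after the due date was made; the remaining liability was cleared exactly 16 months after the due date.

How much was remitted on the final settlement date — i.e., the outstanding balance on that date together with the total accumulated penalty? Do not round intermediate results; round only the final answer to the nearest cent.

Balance at month 6: $8,900,000.0000 × (1 + 0.008)^6 = $9,335,835.6846…
After $3,738,000.00 payment: $9,335,835.6846… − $3,738,000.00 = $5,597,835.6846…
Balance at month 16: $5,597,835.6846… × (1 + 0.008)^10 = $6,062,133.0987…
Penalty: 16 × 1.5% × $8,900,000.00 = $2,136,000.00
Final settlement = outstanding balance + penalty = $6,062,133.0987… + $2,136,000.00 = $8,198,133.10

$8,198,133.10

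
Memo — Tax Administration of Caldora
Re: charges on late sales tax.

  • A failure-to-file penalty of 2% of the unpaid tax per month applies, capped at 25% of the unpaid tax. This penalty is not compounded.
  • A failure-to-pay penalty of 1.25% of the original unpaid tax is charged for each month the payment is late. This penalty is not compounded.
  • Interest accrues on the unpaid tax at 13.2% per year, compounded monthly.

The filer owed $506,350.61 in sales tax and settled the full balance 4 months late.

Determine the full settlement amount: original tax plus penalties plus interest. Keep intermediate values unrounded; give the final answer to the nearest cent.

$594,825.93

Failure-to-file: 4 × 2% × $506,350.61 = $40,508.05… (under the 25% cap)
Failure-to-pay penalty = 1.25% × $506,350.61 × 4 mo = $25,317.53…
Interest (13.2%/yr ÷ 12 = 1.1%/month): $506,350.61 × ((1 + 0.011)^4 − 1) = $22,649.7406…
Total = $506,350.61 + $65,825.5793 + $22,649.7406… = $594,825.93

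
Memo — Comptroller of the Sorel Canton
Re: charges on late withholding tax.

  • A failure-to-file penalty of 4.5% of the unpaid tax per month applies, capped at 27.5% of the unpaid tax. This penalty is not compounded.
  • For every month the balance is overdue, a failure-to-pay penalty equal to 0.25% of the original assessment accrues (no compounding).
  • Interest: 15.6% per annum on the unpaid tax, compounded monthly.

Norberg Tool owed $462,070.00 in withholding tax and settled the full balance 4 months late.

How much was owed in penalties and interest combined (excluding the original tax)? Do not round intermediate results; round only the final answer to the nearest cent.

Failure-to-file: 4 × 4.5% × $462,070.00 = $83,172.60 (under the 27.5% cap)
Failure-to-pay penalty = 0.25% × $462,070.00 × 4 mo = $4,620.70
Interest (15.6%/yr ÷ 12 = 1.3%/month): $462,070.00 × ((1 + 0.013)^4 − 1) = $24,500.2528…
Penalties + interest = $87,793.3000 + $24,500.2528… = $112,293.55

$112,293.55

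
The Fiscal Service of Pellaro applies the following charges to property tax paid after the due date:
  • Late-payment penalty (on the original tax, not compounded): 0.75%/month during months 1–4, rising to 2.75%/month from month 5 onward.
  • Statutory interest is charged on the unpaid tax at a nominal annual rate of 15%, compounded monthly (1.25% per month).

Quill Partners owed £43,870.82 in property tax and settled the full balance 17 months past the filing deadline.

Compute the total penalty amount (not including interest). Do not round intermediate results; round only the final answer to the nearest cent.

Penalty, months 1–4: 4 × 0.75% × £43,870.82 = £1,316.12…
Penalty, months 5–17: 13 × 2.75% × £43,870.82 = £15,683.82…
Total penalty = £1,316.12… + £15,683.82… = £16,999.94

£16,999.94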